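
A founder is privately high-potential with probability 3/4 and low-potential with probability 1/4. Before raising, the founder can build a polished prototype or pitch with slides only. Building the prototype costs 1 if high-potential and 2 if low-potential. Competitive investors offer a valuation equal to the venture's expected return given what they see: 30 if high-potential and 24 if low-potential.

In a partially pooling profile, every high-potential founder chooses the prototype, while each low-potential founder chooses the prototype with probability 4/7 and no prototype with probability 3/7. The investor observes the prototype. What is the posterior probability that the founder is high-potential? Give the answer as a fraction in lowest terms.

21/25

P(the prototype) = (3/4)·1 + (1/4)·(4/7) = 25/28.
By Bayes' rule, P(high-potential | the prototype) = (3/4) / (25/28) = 21/25.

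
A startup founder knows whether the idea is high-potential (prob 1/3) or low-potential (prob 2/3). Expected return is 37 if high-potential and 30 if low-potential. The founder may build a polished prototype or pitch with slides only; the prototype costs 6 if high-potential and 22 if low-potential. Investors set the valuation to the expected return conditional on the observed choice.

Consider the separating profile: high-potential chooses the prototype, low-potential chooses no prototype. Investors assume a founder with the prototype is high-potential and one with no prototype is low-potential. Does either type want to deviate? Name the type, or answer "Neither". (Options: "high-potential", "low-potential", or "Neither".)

Neither

The prototype pays 37; no prototype pays 30.
high-potential: assigned the prototype, nets 37 − 6 = 31; deviating to no prototype nets 30.
low-potential: assigned no prototype, nets 30; deviating to the prototype nets 37 − 22 = 15.
Both types strictly prefer their assigned action; no profitable deviation.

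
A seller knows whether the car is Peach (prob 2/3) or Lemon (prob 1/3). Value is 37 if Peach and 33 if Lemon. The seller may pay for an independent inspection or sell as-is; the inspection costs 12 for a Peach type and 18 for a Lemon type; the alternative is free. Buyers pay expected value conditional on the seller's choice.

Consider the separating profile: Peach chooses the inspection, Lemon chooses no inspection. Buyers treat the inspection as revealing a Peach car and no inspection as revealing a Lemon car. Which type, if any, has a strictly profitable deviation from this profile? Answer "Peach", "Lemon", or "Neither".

The inspection pays 37; no inspection pays 33.
Peach: assigned the inspection, nets 37 − 12 = 25; deviating to no inspection nets 33.
Lemon: assigned no inspection, nets 33; deviating to the inspection nets 37 − 18 = 19.
The Peach type gains 8 by deviating.

Peach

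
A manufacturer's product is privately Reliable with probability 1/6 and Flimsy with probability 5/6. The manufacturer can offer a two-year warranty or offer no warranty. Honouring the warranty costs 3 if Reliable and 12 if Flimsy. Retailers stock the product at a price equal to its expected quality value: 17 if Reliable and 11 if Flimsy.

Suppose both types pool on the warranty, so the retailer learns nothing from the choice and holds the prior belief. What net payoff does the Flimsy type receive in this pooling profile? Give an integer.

0

Pooled price = 1/6·17 + 5/6·11 = 12.
Flimsy pays cost 12 for the warranty, so net payoff = 12 − 12 = 0.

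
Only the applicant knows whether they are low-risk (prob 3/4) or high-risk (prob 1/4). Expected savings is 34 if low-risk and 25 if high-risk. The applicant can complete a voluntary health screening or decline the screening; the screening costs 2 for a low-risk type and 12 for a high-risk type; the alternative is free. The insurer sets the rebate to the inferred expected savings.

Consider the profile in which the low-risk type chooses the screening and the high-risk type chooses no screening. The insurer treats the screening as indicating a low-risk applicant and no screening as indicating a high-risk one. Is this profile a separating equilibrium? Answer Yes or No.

Yes

Under these beliefs, the screening earns rebate 34 and no screening earns rebate 25.
low-risk: the screening nets 34 − 2 = 32; no screening nets 25. low-risk prefers the screening.
high-risk: the screening nets 34 − 12 = 22; no screening nets 25. high-risk prefers no screening.
Neither type deviates, so the separating profile is an equilibrium.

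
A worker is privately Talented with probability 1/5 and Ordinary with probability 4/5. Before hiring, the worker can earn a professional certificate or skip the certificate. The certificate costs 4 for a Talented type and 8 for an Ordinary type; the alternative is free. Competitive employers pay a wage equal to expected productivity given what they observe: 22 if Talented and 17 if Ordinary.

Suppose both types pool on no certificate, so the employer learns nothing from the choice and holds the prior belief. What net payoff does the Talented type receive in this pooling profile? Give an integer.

18

Pooled wage = 1/5·22 + 4/5·17 = 18.
Talented pays no cost for no certificate, so net payoff = 18.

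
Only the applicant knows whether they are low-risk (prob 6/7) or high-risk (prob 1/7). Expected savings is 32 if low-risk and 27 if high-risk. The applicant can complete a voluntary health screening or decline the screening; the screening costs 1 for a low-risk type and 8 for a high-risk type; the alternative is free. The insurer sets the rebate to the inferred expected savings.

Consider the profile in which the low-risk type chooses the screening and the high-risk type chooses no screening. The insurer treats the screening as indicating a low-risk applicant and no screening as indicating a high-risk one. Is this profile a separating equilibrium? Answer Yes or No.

Yes

Under these beliefs, the screening earns rebate 32 and no screening earns rebate 27.
low-risk: the screening nets 32 − 1 = 31; no screening nets 27. low-risk prefers the screening.
high-risk: the screening nets 32 − 8 = 24; no screening nets 27. high-risk prefers no screening.
Neither type deviates, so the separating profile is an equilibrium.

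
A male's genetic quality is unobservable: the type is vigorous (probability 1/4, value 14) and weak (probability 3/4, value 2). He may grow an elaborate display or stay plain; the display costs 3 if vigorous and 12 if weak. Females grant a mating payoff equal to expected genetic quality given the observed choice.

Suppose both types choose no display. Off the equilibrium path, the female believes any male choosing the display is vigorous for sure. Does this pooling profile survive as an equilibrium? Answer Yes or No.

No

On path, the female holds the prior and pays 1/4·14 + 3/4·2 = 5. Off path (the display), believing vigorous, it pays 14.
vigorous: no display nets 5; the display nets 14 − 3 = 11. vigorous would deviate.
weak: no display nets 5; the display nets 14 − 12 = 2. weak stays.
A type deviates, so pooling fails.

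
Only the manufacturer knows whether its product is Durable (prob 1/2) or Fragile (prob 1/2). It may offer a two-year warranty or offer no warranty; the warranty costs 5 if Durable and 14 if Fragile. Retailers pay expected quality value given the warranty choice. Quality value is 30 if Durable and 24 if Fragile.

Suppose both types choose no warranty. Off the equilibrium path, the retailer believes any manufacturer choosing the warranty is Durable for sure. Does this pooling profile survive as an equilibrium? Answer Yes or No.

Yes

On path, the retailer holds the prior and pays 1/2·30 + 1/2·24 = 27. Off path (the warranty), believing Durable, it pays 30.
Durable: no warranty nets 27; the warranty nets 30 − 5 = 25. Durable stays.
Fragile: no warranty nets 27; the warranty nets 30 − 14 = 16. Fragile stays.
No type deviates, so pooling is sustained.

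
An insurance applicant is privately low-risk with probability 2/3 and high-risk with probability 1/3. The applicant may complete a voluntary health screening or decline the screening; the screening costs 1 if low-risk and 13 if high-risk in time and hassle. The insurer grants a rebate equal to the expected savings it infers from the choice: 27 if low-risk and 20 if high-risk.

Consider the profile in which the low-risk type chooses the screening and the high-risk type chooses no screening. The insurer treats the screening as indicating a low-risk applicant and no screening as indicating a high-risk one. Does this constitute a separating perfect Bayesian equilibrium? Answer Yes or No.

Under these beliefs, the screening earns rebate 27 and no screening earns rebate 20.
low-risk: the screening nets 27 − 1 = 26; no screening nets 20. low-risk prefers the screening.
high-risk: the screening nets 27 − 13 = 14; no screening nets 20. high-risk prefers no screening.
Neither type deviates, so the separating profile is an equilibrium.

Yes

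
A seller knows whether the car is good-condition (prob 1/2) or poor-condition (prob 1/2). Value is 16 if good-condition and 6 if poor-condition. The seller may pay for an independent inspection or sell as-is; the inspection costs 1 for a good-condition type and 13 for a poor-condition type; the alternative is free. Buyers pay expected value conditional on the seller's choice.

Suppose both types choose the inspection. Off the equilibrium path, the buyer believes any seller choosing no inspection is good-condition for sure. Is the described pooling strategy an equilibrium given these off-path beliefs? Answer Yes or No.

On path, the buyer holds the prior and pays 1/2·16 + 1/2·6 = 11. Off path (no inspection), believing good-condition, it pays 16.
good-condition: the inspection nets 11 − 1 = 10; no inspection nets 16. good-condition would deviate.
poor-condition: the inspection nets 11 − 13 = -2; no inspection nets 16. poor-condition would deviate.
A type deviates, so pooling fails.

No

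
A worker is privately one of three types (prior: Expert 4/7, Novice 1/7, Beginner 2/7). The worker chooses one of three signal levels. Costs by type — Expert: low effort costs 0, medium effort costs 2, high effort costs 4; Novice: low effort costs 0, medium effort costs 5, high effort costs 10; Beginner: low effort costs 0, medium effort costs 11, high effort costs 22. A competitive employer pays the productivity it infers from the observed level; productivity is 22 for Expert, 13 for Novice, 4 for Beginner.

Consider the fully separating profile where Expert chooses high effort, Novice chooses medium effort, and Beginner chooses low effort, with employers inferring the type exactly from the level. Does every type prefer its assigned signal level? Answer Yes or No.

No

Separating wages: high effort → 22, medium effort → 13, low effort → 4.
Expert (assigned high effort): low effort: 4 − 0 = 4; medium effort: 13 − 2 = 11; high effort: 22 − 4 = 18. Expert stays.
Novice (assigned medium effort): low effort: 4 − 0 = 4; medium effort: 13 − 5 = 8; high effort: 22 − 10 = 12. Novice prefers high effort.
Beginner (assigned low effort): low effort: 4 − 0 = 4; medium effort: 13 − 11 = 2; high effort: 22 − 22 = 0. Beginner stays.
At least one type deviates; the separating profile fails.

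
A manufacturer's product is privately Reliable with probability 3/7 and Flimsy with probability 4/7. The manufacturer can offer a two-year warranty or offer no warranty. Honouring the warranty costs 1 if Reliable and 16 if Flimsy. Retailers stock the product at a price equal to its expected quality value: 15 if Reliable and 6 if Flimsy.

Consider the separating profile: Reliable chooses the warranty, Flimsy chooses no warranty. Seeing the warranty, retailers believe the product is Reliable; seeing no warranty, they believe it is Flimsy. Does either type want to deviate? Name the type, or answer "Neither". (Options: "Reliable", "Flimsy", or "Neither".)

The warranty pays 15; no warranty pays 6.
Reliable: assigned the warranty, nets 15 − 1 = 14; deviating to no warranty nets 6.
Flimsy: assigned no warranty, nets 6; deviating to the warranty nets 15 − 16 = -1.
Both types strictly prefer their assigned action; no profitable deviation.

Neither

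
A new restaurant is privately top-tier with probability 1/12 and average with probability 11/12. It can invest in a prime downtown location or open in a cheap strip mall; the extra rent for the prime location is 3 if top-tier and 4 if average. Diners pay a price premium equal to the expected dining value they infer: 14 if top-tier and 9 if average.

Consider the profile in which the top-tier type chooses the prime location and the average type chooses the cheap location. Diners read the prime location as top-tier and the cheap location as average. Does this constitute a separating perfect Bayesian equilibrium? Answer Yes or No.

No

Under these beliefs, the prime location earns price premium 14 and the cheap location earns price premium 9.
top-tier: the prime location nets 14 − 3 = 11; the cheap location nets 9. top-tier prefers the prime location.
average: the prime location nets 14 − 4 = 10; the cheap location nets 9. average would deviate to the prime location.
average has a profitable deviation, so the profile is not an equilibrium.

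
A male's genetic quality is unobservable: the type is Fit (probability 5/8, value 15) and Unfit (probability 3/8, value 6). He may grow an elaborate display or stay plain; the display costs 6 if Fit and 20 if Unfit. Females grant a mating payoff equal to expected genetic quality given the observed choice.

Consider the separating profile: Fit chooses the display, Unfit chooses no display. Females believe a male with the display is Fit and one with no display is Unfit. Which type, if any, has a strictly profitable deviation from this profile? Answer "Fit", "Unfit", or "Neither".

Neither

The display pays 15; no display pays 6.
Fit: assigned the display, nets 15 − 6 = 9; deviating to no display nets 6.
Unfit: assigned no display, nets 6; deviating to the display nets 15 − 20 = -5.
Both types strictly prefer their assigned action; no profitable deviation.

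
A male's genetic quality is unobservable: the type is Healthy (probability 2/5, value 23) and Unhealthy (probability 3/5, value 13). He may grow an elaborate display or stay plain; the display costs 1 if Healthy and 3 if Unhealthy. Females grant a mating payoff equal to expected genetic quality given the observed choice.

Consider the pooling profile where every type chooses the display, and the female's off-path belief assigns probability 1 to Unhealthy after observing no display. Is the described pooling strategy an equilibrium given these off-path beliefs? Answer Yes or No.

Yes

On path, the female holds the prior and pays 2/5·23 + 3/5·13 = 17. Off path (no display), believing Unhealthy, it pays 13.
Healthy: the display nets 17 − 1 = 16; no display nets 13. Healthy stays.
Unhealthy: the display nets 17 − 3 = 14; no display nets 13. Unhealthy stays.
No type deviates, so pooling is sustained.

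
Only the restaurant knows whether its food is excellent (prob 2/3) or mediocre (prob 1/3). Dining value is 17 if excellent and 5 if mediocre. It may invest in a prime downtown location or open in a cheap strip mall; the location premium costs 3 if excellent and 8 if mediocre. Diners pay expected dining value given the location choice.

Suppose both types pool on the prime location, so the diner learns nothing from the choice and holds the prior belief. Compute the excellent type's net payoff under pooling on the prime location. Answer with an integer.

Pooled price premium = 2/3·17 + 1/3·5 = 13.
excellent pays cost 3 for the prime location, so net payoff = 13 − 3 = 10.

10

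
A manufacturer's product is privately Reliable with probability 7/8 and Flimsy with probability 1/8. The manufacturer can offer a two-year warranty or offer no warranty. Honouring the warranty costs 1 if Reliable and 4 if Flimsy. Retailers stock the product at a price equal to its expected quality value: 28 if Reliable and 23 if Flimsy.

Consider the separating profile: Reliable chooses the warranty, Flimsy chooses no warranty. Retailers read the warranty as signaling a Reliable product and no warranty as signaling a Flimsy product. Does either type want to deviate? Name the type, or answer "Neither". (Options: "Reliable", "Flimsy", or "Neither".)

The warranty pays 28; no warranty pays 23.
Reliable: assigned the warranty, nets 28 − 1 = 27; deviating to no warranty nets 23.
Flimsy: assigned no warranty, nets 23; deviating to the warranty nets 28 − 4 = 24.
The Flimsy type gains 1 by deviating.

Flimsy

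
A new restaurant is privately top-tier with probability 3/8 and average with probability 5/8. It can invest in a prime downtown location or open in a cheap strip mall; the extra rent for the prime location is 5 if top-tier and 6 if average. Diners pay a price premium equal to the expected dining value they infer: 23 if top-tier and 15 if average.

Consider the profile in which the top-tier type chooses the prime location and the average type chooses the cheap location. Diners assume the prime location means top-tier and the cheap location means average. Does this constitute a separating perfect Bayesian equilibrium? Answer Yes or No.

Under these beliefs, the prime location earns price premium 23 and the cheap location earns price premium 15.
top-tier: the prime location nets 23 − 5 = 18; the cheap location nets 15. top-tier prefers the prime location.
average: the prime location nets 23 − 6 = 17; the cheap location nets 15. average would deviate to the prime location.
average has a profitable deviation, so the profile is not an equilibrium.

No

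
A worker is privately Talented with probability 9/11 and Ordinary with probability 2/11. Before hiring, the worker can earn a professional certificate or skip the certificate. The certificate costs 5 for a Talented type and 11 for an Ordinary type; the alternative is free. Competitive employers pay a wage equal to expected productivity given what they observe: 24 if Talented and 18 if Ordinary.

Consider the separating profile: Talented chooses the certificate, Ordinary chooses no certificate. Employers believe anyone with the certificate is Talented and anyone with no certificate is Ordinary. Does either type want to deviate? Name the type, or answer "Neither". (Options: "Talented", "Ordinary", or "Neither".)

The certificate pays 24; no certificate pays 18.
Talented: assigned the certificate, nets 24 − 5 = 19; deviating to no certificate nets 18.
Ordinary: assigned no certificate, nets 18; deviating to the certificate nets 24 − 11 = 13.
Both types strictly prefer their assigned action; no profitable deviation.

Neither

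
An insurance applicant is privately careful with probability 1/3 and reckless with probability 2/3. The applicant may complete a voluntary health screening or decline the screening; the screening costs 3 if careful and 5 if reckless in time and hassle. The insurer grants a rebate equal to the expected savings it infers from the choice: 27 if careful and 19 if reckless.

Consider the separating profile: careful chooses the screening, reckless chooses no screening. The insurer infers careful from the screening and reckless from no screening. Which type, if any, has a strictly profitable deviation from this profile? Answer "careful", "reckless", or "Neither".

reckless

The screening pays 27; no screening pays 19.
careful: assigned the screening, nets 27 − 3 = 24; deviating to no screening nets 19.
reckless: assigned no screening, nets 19; deviating to the screening nets 27 − 5 = 22.
The reckless type gains 3 by deviating.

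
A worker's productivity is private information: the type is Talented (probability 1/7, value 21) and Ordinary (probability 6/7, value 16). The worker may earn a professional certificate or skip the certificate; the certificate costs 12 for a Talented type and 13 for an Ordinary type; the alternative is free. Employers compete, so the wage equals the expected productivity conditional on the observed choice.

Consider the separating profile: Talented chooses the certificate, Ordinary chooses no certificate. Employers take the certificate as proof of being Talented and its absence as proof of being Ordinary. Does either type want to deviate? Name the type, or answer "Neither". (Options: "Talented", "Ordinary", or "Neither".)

Talented

The certificate pays 21; no certificate pays 16.
Talented: assigned the certificate, nets 21 − 12 = 9; deviating to no certificate nets 16.
Ordinary: assigned no certificate, nets 16; deviating to the certificate nets 21 − 13 = 8.
The Talented type gains 7 by deviating.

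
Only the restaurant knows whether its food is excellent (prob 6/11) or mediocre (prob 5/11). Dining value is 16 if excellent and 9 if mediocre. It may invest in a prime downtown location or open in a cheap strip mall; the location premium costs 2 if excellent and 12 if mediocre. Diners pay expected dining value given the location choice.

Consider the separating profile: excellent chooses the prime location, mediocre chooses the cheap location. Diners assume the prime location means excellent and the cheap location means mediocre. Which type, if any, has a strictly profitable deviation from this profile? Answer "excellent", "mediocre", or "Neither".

Neither

The prime location pays 16; the cheap location pays 9.
excellent: assigned the prime location, nets 16 − 2 = 14; deviating to the cheap location nets 9.
mediocre: assigned the cheap location, nets 9; deviating to the prime location nets 16 − 12 = 4.
Both types strictly prefer their assigned action; no profitable deviation.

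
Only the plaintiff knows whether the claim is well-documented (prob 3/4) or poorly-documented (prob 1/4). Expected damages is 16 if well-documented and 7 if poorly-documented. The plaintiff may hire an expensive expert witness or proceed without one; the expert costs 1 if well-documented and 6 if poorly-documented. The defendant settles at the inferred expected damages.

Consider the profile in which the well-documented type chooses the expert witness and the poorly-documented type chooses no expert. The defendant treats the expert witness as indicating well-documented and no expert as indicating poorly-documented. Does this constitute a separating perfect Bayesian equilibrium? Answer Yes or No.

No

Under these beliefs, the expert witness earns settlement 16 and no expert earns settlement 7.
well-documented: the expert witness nets 16 − 1 = 15; no expert nets 7. well-documented prefers the expert witness.
poorly-documented: the expert witness nets 16 − 6 = 10; no expert nets 7. poorly-documented would deviate to the expert witness.
poorly-documented has a profitable deviation, so the profile is not an equilibrium.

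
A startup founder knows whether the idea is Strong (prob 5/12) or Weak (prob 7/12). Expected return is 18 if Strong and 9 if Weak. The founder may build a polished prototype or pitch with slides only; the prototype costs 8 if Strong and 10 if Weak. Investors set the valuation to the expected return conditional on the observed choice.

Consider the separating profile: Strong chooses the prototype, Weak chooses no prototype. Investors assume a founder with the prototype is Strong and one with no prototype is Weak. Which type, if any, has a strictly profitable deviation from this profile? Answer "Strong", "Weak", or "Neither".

Neither

The prototype pays 18; no prototype pays 9.
Strong: assigned the prototype, nets 18 − 8 = 10; deviating to no prototype nets 9.
Weak: assigned no prototype, nets 9; deviating to the prototype nets 18 − 10 = 8.
Both types strictly prefer their assigned action; no profitable deviation.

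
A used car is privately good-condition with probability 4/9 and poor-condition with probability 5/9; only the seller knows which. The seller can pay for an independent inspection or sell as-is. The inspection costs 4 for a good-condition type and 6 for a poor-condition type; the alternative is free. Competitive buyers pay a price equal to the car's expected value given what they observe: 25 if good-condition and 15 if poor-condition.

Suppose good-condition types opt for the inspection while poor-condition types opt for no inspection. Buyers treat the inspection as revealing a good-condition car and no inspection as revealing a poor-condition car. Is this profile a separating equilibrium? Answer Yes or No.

Under these beliefs, the inspection earns price 25 and no inspection earns price 15.
good-condition: the inspection nets 25 − 4 = 21; no inspection nets 15. good-condition prefers the inspection.
poor-condition: the inspection nets 25 − 6 = 19; no inspection nets 15. poor-condition would deviate to the inspection.
poor-condition has a profitable deviation, so the profile is not an equilibrium.

No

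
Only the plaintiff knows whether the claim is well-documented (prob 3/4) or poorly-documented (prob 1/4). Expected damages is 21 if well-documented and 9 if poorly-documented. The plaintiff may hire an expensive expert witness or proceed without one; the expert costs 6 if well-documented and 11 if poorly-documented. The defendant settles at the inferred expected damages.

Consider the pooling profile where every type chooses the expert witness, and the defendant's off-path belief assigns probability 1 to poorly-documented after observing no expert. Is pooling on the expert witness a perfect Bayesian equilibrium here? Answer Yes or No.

No

On path, the defendant holds the prior and pays 3/4·21 + 1/4·9 = 18. Off path (no expert), believing poorly-documented, it pays 9.
well-documented: the expert witness nets 18 − 6 = 12; no expert nets 9. well-documented stays.
poorly-documented: the expert witness nets 18 − 11 = 7; no expert nets 9. poorly-documented would deviate.
A type deviates, so pooling fails.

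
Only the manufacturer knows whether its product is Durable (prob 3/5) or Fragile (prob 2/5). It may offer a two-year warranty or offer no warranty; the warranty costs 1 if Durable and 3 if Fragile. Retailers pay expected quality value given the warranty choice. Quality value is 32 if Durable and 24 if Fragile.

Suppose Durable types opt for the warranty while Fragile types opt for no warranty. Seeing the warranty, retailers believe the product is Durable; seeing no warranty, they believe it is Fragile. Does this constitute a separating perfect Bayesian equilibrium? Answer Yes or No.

No

Under these beliefs, the warranty earns price 32 and no warranty earns price 24.
Durable: the warranty nets 32 − 1 = 31; no warranty nets 24. Durable prefers the warranty.
Fragile: the warranty nets 32 − 3 = 29; no warranty nets 24. Fragile would deviate to the warranty.
Fragile has a profitable deviation, so the profile is not an equilibrium.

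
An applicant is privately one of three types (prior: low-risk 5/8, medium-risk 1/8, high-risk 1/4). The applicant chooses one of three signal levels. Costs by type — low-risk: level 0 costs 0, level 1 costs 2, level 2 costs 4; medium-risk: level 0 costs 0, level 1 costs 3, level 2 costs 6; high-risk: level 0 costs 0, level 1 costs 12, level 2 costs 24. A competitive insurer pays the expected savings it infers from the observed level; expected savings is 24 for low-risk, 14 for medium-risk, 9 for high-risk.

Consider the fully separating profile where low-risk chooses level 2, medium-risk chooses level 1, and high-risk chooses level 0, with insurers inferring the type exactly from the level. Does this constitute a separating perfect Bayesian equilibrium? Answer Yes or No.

Separating rebates: level 2 → 24, level 1 → 14, level 0 → 9.
low-risk (assigned level 2): level 0: 9 − 0 = 9; level 1: 14 − 2 = 12; level 2: 24 − 4 = 20. low-risk stays.
medium-risk (assigned level 1): level 0: 9 − 0 = 9; level 1: 14 − 3 = 11; level 2: 24 − 6 = 18. medium-risk prefers level 2.
high-risk (assigned level 0): level 0: 9 − 0 = 9; level 1: 14 − 12 = 2; level 2: 24 − 24 = 0. high-risk stays.
At least one type deviates; the separating profile fails.

No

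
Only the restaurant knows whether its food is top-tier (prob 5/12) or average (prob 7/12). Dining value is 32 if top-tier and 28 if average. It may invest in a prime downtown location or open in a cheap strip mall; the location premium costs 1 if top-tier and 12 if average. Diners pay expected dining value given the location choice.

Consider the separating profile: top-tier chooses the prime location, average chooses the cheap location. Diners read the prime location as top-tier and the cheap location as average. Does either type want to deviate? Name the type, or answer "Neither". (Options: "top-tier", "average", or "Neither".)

The prime location pays 32; the cheap location pays 28.
top-tier: assigned the prime location, nets 32 − 1 = 31; deviating to the cheap location nets 28.
average: assigned the cheap location, nets 28; deviating to the prime location nets 32 − 12 = 20.
Both types strictly prefer their assigned action; no profitable deviation.

Neither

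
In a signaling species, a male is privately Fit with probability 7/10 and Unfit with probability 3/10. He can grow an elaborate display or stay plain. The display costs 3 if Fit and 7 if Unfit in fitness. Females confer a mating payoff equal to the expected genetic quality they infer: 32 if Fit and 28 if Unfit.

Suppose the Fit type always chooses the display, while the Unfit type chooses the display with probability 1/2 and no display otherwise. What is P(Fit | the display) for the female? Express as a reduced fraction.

14/17

P(the display) = (7/10)·1 + (3/10)·(1/2) = 17/20.
By Bayes' rule, P(Fit | the display) = (7/10) / (17/20) = 14/17.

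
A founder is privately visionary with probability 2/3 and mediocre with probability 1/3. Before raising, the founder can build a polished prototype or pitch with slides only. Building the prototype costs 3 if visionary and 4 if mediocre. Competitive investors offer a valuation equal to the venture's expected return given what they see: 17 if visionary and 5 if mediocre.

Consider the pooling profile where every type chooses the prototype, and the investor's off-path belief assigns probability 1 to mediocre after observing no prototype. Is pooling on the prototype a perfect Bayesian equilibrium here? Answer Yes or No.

Yes

On path, the investor holds the prior and pays 2/3·17 + 1/3·5 = 13. Off path (no prototype), believing mediocre, it pays 5.
visionary: the prototype nets 13 − 3 = 10; no prototype nets 5. visionary stays.
mediocre: the prototype nets 13 − 4 = 9; no prototype nets 5. mediocre stays.
No type deviates, so pooling is sustained.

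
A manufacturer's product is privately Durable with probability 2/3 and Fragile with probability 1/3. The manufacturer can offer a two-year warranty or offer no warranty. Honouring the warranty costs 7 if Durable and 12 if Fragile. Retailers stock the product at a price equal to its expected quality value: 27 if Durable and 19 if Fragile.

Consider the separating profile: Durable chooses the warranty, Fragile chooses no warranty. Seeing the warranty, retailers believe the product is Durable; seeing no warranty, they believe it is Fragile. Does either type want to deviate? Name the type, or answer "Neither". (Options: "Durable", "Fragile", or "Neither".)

The warranty pays 27; no warranty pays 19.
Durable: assigned the warranty, nets 27 − 7 = 20; deviating to no warranty nets 19.
Fragile: assigned no warranty, nets 19; deviating to the warranty nets 27 − 12 = 15.
Both types strictly prefer their assigned action; no profitable deviation.

Neither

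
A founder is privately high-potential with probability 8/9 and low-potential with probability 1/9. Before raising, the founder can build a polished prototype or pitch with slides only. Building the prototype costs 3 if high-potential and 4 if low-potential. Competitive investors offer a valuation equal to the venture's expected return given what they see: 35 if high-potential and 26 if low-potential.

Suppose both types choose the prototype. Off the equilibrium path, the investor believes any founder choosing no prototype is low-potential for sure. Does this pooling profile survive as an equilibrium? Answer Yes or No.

On path, the investor holds the prior and pays 8/9·35 + 1/9·26 = 34. Off path (no prototype), believing low-potential, it pays 26.
high-potential: the prototype nets 34 − 3 = 31; no prototype nets 26. high-potential stays.
low-potential: the prototype nets 34 − 4 = 30; no prototype nets 26. low-potential stays.
No type deviates, so pooling is sustained.

Yes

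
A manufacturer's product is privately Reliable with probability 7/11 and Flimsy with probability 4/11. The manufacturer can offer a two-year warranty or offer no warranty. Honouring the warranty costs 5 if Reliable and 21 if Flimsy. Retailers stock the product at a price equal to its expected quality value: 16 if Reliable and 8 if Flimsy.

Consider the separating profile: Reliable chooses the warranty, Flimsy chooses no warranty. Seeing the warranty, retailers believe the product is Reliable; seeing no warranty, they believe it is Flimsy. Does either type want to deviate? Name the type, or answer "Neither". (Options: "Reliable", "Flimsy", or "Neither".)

The warranty pays 16; no warranty pays 8.
Reliable: assigned the warranty, nets 16 − 5 = 11; deviating to no warranty nets 8.
Flimsy: assigned no warranty, nets 8; deviating to the warranty nets 16 − 21 = -5.
Both types strictly prefer their assigned action; no profitable deviation.

Neither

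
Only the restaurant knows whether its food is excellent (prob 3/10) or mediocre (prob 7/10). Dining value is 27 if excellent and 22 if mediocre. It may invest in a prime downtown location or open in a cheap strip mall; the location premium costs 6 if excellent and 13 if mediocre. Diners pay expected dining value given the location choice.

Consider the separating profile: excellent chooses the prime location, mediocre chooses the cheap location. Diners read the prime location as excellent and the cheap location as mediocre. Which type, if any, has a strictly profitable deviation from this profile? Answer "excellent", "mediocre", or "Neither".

The prime location pays 27; the cheap location pays 22.
excellent: assigned the prime location, nets 27 − 6 = 21; deviating to the cheap location nets 22.
mediocre: assigned the cheap location, nets 22; deviating to the prime location nets 27 − 13 = 14.
The excellent type gains 1 by deviating.

excellent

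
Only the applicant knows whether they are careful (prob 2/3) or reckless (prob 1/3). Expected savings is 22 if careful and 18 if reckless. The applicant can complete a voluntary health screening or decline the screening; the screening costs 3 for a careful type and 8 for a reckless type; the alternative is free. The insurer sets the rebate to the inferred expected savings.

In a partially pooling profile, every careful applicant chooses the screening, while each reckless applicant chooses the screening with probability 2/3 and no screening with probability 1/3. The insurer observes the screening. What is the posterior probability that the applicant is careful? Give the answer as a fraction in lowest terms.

P(the screening) = (2/3)·1 + (1/3)·(2/3) = 8/9.
By Bayes' rule, P(careful | the screening) = (2/3) / (8/9) = 3/4.

3/4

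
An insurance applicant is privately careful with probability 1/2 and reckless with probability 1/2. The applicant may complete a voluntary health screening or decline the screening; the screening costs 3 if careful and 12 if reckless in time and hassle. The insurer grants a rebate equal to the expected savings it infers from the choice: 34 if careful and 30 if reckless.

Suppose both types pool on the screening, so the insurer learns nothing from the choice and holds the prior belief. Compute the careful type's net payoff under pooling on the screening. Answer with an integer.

29

Pooled rebate = 1/2·34 + 1/2·30 = 32.
careful pays cost 3 for the screening, so net payoff = 32 − 3 = 29.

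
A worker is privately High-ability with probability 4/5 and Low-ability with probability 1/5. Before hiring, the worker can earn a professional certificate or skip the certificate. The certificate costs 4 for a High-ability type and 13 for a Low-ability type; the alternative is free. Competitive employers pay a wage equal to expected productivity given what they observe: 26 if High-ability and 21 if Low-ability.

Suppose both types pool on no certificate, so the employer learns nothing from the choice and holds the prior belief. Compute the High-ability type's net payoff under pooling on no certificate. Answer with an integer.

25

Pooled wage = 4/5·26 + 1/5·21 = 25.
High-ability pays no cost for no certificate, so net payoff = 25.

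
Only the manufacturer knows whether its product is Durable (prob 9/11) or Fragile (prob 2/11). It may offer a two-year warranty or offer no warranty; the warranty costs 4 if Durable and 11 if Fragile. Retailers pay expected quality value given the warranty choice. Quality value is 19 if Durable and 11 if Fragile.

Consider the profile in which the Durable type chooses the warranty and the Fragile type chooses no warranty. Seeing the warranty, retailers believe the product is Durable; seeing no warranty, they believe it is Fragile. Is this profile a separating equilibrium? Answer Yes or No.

Yes

Under these beliefs, the warranty earns price 19 and no warranty earns price 11.
Durable: the warranty nets 19 − 4 = 15; no warranty nets 11. Durable prefers the warranty.
Fragile: the warranty nets 19 − 11 = 8; no warranty nets 11. Fragile prefers no warranty.
Neither type deviates, so the separating profile is an equilibrium.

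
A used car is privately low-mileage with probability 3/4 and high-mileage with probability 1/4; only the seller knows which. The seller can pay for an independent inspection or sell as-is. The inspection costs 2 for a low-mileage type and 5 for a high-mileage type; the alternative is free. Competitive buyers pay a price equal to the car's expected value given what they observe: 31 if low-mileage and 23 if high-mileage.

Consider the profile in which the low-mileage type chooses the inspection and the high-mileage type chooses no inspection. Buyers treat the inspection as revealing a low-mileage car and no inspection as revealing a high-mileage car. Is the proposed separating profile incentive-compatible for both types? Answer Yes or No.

No

Under these beliefs, the inspection earns price 31 and no inspection earns price 23.
low-mileage: the inspection nets 31 − 2 = 29; no inspection nets 23. low-mileage prefers the inspection.
high-mileage: the inspection nets 31 − 5 = 26; no inspection nets 23. high-mileage would deviate to the inspection.
high-mileage has a profitable deviation, so the profile is not an equilibrium.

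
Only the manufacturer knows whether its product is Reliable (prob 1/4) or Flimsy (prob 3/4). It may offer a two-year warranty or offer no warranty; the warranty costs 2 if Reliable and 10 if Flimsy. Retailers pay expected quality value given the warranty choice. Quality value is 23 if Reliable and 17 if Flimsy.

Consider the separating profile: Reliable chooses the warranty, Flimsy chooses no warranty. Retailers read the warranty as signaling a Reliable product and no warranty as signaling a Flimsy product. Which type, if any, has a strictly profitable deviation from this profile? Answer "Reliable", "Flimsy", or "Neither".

Neither

The warranty pays 23; no warranty pays 17.
Reliable: assigned the warranty, nets 23 − 2 = 21; deviating to no warranty nets 17.
Flimsy: assigned no warranty, nets 17; deviating to the warranty nets 23 − 10 = 13.
Both types strictly prefer their assigned action; no profitable deviation.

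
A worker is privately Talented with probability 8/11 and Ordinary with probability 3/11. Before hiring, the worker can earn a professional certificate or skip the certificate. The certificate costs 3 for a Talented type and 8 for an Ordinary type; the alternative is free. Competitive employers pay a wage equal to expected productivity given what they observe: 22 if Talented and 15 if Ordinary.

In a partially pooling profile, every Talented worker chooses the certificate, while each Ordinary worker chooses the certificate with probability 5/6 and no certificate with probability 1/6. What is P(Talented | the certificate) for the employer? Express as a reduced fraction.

P(the certificate) = (8/11)·1 + (3/11)·(5/6) = 21/22.
By Bayes' rule, P(Talented | the certificate) = (8/11) / (21/22) = 16/21.

16/21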